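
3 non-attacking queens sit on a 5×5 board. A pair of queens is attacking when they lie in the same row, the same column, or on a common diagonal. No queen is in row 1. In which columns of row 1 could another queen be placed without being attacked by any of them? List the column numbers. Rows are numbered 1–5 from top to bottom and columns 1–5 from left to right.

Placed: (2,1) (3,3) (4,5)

columns 4

(2,1) attacks row 1 at column 1 and diagonals 2.
(3,3) attacks row 1 at column 3 and diagonals 1, 5.
(4,5) attacks row 1 at column 5 and diagonals 2.
Attacked columns: {1, 2, 3, 5}. Safe: {4}.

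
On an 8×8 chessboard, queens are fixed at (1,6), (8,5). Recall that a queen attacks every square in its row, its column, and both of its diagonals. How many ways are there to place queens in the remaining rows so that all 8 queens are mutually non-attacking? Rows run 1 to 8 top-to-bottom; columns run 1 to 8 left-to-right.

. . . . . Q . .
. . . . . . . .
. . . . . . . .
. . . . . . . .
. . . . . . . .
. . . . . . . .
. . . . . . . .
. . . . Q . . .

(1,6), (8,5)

3

Branch on row 2: col 1 → 0; col 2 → 0; col 3 → 3; col 4 → 0; col 8 → 0.
Sum: 0 + 0 + 3 + 0 + 0 = 3.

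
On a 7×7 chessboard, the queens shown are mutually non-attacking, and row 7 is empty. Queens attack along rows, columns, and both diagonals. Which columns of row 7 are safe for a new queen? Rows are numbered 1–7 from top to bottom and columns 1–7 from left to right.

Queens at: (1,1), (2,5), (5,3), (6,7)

columns 2, 4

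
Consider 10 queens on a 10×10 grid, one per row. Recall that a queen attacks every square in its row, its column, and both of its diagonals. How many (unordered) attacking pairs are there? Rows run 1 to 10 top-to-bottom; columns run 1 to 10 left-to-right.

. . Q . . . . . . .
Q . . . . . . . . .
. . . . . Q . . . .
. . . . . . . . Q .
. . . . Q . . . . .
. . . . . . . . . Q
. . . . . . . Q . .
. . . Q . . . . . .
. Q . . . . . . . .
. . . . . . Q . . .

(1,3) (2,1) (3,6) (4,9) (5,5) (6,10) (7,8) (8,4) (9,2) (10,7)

All columns are distinct and no two queens satisfy |Δrow| = |Δcol|, so no pair attacks.

0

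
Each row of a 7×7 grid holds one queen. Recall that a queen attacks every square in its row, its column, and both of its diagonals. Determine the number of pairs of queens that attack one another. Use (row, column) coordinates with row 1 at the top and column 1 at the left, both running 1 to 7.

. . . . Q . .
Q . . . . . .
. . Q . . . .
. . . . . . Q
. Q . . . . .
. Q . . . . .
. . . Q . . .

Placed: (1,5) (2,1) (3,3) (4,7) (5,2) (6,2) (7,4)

Same column: (5,2)–(6,2) (column 2).
Same diagonal: (1,5)–(3,3) (|1−3| = |5−3| = 2); (4,7)–(7,4) (|4−7| = |7−4| = 3); (5,2)–(7,4) (|5−7| = |2−4| = 2).
Total attacking pairs: 4.

4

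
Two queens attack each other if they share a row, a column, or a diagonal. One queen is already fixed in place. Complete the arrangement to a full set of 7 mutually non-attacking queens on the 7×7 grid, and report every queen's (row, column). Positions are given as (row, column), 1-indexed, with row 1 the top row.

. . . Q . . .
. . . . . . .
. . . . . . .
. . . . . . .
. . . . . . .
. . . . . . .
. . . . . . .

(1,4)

(1,4) (2,7) (3,3) (4,6) (5,2) (6,5) (7,1)

Row 2: attacked by (1,4)→{3,4,5}. Safe: 1, 2, 6, 7. Place at column 7.
Row 3: attacked by (1,4)→{2,4,6}; (2,7)→{6,7}. Safe: 1, 3, 5. Place at column 3.
Row 4: attacked by (1,4)→{1,4,7}; (2,7)→{5,7}; (3,3)→{2,3,4}. Safe: 6. Place at column 6.
Row 5: attacked by (1,4)→{4}; (2,7)→{4,7}; (3,3)→{1,3,5}; (4,6)→{5,6,7}. Safe: 2. Place at column 2.
Row 6: attacked by (1,4)→{4}; (2,7)→{3,7}; (3,3)→{3,6}; (4,6)→{4,6}; (5,2)→{1,2,3}. Safe: 5. Place at column 5.
Row 7: attacked by (1,4)→{4}; (2,7)→{2,7}; (3,3)→{3,7}; (4,6)→{3,6}; (5,2)→{2,4}; (6,5)→{4,5,6}. Safe: 1. Place at column 1.
Columns [4, 7, 3, 6, 2, 5, 1], r−c [-3, -5, 0, -2, 3, 1, 6], r+c [5, 9, 6, 10, 7, 11, 8] are all distinct, so no two queens attack.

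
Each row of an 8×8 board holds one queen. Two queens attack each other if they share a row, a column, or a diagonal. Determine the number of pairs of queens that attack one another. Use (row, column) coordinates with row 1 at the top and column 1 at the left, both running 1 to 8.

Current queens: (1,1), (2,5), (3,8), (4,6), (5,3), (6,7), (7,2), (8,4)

0

All columns are distinct and no two queens satisfy |Δrow| = |Δcol|, so no pair attacks.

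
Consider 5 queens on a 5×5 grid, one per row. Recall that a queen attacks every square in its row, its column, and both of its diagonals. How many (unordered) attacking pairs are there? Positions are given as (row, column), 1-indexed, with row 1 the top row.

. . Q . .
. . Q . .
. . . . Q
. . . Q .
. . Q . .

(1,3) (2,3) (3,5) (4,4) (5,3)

7

Same column: (1,3)–(2,3) (column 3); (1,3)–(5,3) (column 3); (2,3)–(5,3) (column 3).
Same diagonal: (1,3)–(3,5) (|1−3| = |3−5| = 2); (3,5)–(4,4) (|3−4| = |5−4| = 1); (3,5)–(5,3) (|3−5| = |5−3| = 2); (4,4)–(5,3) (|4−5| = |4−3| = 1).
Total attacking pairs: 7.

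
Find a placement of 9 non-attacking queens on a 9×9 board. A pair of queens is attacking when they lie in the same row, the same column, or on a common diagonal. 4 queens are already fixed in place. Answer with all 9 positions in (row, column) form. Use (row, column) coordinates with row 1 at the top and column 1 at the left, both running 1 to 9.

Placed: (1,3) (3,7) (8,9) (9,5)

(1,3) (2,1) (3,7) (4,2) (5,8) (6,6) (7,4) (8,9) (9,5)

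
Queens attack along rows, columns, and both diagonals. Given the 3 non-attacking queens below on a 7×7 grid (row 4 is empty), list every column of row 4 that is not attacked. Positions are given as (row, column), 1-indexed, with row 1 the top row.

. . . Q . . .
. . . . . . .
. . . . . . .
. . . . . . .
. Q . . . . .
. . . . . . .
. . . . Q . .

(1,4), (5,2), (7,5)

columns 6

(1,4) attacks row 4 at column 4 and diagonals 1, 7.
(5,2) attacks row 4 at column 2 and diagonals 1, 3.
(7,5) attacks row 4 at column 5 and diagonals 2.
Attacked columns: {1, 2, 3, 4, 5, 7}. Safe: {6}.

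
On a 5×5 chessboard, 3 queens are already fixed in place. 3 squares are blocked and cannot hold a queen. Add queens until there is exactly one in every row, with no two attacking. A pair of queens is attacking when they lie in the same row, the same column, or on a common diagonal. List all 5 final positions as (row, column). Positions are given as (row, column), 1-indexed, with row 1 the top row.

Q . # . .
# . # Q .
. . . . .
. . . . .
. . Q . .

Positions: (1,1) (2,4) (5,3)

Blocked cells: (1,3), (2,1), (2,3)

Row 3: attacked by (1,1)→{1,3}; (2,4)→{3,4,5}; (5,3)→{1,3,5}. Safe: 2. Place at column 2.
Row 4: attacked by (1,1)→{1,4}; (2,4)→{2,4}; (3,2)→{1,2,3}; (5,3)→{2,3,4}. Safe: 5. Place at column 5.
Columns [1, 4, 2, 5, 3], r−c [0, -2, 1, -1, 2], r+c [2, 6, 5, 9, 8] are all distinct, so no two queens attack.

(1,1) (2,4) (3,2) (4,5) (5,3)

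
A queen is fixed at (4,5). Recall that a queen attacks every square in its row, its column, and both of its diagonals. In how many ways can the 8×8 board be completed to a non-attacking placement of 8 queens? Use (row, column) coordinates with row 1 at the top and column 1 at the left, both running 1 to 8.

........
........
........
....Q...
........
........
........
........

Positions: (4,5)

8

Branch on row 1: col 1 → 0; col 3 → 2; col 4 → 4; col 6 → 1; col 7 → 1.
Sum: 0 + 2 + 4 + 1 + 1 = 8.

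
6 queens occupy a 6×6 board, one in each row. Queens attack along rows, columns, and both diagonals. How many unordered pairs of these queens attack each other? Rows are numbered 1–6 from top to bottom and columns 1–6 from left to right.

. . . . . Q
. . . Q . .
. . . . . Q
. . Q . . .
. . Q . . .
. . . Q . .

5

Same column: (1,6)–(3,6) (column 6); (2,4)–(6,4) (column 4); (4,3)–(5,3) (column 3).
Same diagonal: (1,6)–(4,3) (|1−4| = |6−3| = 3); (5,3)–(6,4) (|5−6| = |3−4| = 1).
Total attacking pairs: 5.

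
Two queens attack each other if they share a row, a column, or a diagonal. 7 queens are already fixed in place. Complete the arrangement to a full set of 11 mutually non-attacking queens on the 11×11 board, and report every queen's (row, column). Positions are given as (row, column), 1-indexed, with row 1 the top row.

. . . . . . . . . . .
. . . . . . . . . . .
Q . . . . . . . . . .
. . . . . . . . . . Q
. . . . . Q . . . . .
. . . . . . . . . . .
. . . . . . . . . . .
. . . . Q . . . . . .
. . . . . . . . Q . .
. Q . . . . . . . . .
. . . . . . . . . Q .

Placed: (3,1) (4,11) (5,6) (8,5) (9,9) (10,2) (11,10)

(1,4) (2,7) (3,1) (4,11) (5,6) (6,8) (7,3) (8,5) (9,9) (10,2) (11,10)

Row 1: attacked by (3,1)→{1,3}; (4,11)→{8,11}; (5,6)→{2,6,10}; (8,5)→{5}; (9,9)→{1,9}; (10,2)→{2,11}; (11,10)→{10}. Safe: 4, 7. Place at column 4.
Row 2: attacked by (1,4)→{3,4,5}; (3,1)→{1,2}; (4,11)→{9,11}; (5,6)→{3,6,9}; (8,5)→{5,11}; (9,9)→{2,9}; (10,2)→{2,10}; (11,10)→{1,10}. Safe: 7, 8. Place at column 7.
Row 6: attacked by (1,4)→{4,9}; (2,7)→{3,7,11}; (3,1)→{1,4}; (4,11)→{9,11}; (5,6)→{5,6,7}; (8,5)→{3,5,7}; (9,9)→{6,9}; (10,2)→{2,6}; (11,10)→{5,10}. Safe: 8. Place at column 8.
Row 7: attacked by (1,4)→{4,10}; (2,7)→{2,7}; (3,1)→{1,5}; (4,11)→{8,11}; (5,6)→{4,6,8}; (6,8)→{7,8,9}; (8,5)→{4,5,6}; (9,9)→{7,9,11}; (10,2)→{2,5}; (11,10)→{6,10}. Safe: 3. Place at column 3.
Columns [4, 7, 1, 11, 6, 8, 3, 5, 9, 2, 10], r−c [-3, -5, 2, -7, -1, -2, 4, 3, 0, 8, 1], r+c [5, 9, 4, 15, 11, 14, 10, 13, 18, 12, 21] are all distinct, so no two queens attack.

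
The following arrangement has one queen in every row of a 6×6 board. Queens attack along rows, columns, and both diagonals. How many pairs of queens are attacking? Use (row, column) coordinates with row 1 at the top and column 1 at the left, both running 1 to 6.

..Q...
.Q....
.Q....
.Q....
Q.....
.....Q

6

Same column: (2,2)–(3,2) (column 2); (2,2)–(4,2) (column 2); (3,2)–(4,2) (column 2).
Same diagonal: (1,3)–(2,2) (|1−2| = |3−2| = 1); (2,2)–(6,6) (|2−6| = |2−6| = 4); (4,2)–(5,1) (|4−5| = |2−1| = 1).
Total attacking pairs: 6.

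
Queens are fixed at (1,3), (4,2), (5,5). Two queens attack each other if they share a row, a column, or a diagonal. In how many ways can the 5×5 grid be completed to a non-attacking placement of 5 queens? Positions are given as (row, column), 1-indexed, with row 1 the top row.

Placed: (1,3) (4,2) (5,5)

1

Branch on row 2: col 1 → 1.
Sum: 1 = 1.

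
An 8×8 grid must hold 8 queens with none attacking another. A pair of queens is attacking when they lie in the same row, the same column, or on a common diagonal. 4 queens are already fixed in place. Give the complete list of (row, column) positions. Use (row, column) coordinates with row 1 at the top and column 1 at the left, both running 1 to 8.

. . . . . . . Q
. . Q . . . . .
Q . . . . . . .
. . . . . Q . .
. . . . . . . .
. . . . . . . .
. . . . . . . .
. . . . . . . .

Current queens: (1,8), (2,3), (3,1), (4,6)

(1,8) (2,3) (3,1) (4,6) (5,2) (6,5) (7,7) (8,4)

Row 5: attacked by (1,8)→{4,8}; (2,3)→{3,6}; (3,1)→{1,3}; (4,6)→{5,6,7}. Safe: 2. Place at column 2.
Row 6: attacked by (1,8)→{3,8}; (2,3)→{3,7}; (3,1)→{1,4}; (4,6)→{4,6,8}; (5,2)→{1,2,3}. Safe: 5. Place at column 5.
Row 7: attacked by (1,8)→{2,8}; (2,3)→{3,8}; (3,1)→{1,5}; (4,6)→{3,6}; (5,2)→{2,4}; (6,5)→{4,5,6}. Safe: 7. Place at column 7.
Row 8: attacked by (1,8)→{1,8}; (2,3)→{3}; (3,1)→{1,6}; (4,6)→{2,6}; (5,2)→{2,5}; (6,5)→{3,5,7}; (7,7)→{6,7,8}. Safe: 4. Place at column 4.
Columns [8, 3, 1, 6, 2, 5, 7, 4], r−c [-7, -1, 2, -2, 3, 1, 0, 4], r+c [9, 5, 4, 10, 7, 11, 14, 12] are all distinct, so no two queens attack.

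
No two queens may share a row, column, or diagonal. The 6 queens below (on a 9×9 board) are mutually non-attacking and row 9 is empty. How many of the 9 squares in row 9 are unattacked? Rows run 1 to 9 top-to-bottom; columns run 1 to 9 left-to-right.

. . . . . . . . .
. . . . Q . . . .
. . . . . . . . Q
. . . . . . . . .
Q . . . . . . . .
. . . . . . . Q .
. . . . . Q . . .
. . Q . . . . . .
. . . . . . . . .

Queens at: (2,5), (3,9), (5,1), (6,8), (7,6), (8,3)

1

(2,5) attacks row 9 at column 5.
(3,9) attacks row 9 at column 9 and diagonals 3.
(5,1) attacks row 9 at column 1 and diagonals 5.
(6,8) attacks row 9 at column 8 and diagonals 5.
(7,6) attacks row 9 at column 6 and diagonals 4, 8.
(8,3) attacks row 9 at column 3 and diagonals 2, 4.
Attacked columns: {1, 2, 3, 4, 5, 6, 8, 9}. Safe: {7}.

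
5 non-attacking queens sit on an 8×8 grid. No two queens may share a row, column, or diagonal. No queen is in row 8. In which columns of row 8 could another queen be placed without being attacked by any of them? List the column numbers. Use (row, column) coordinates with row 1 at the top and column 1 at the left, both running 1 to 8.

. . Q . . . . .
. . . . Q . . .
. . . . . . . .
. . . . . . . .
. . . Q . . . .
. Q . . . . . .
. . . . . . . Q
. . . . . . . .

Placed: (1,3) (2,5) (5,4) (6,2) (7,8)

(1,3) attacks row 8 at column 3.
(2,5) attacks row 8 at column 5.
(5,4) attacks row 8 at column 4 and diagonals 1, 7.
(6,2) attacks row 8 at column 2 and diagonals 4.
(7,8) attacks row 8 at column 8 and diagonals 7.
Attacked columns: {1, 2, 3, 4, 5, 7, 8}. Safe: {6}.

columns 6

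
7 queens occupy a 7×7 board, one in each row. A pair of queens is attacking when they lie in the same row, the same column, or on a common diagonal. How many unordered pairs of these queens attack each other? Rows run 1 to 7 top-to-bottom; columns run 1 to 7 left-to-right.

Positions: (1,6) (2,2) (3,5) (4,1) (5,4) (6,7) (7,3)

All columns are distinct and no two queens satisfy |Δrow| = |Δcol|, so no pair attacks.

0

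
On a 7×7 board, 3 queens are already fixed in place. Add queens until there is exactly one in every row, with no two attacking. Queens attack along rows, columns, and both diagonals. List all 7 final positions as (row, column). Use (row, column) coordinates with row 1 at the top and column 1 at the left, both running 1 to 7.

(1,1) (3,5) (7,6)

(1,1) (2,3) (3,5) (4,7) (5,2) (6,4) (7,6)

Row 2: attacked by (1,1)→{1,2}; (3,5)→{4,5,6}; (7,6)→{1,6}. Safe: 3, 7. Place at column 3.
Row 4: attacked by (1,1)→{1,4}; (2,3)→{1,3,5}; (3,5)→{4,5,6}; (7,6)→{3,6}. Safe: 2, 7. Place at column 7.
Row 5: attacked by (1,1)→{1,5}; (2,3)→{3,6}; (3,5)→{3,5,7}; (4,7)→{6,7}; (7,6)→{4,6}. Safe: 2. Place at column 2.
Row 6: attacked by (1,1)→{1,6}; (2,3)→{3,7}; (3,5)→{2,5}; (4,7)→{5,7}; (5,2)→{1,2,3}; (7,6)→{5,6,7}. Safe: 4. Place at column 4.
Columns [1, 3, 5, 7, 2, 4, 6], r−c [0, -1, -2, -3, 3, 2, 1], r+c [2, 5, 8, 11, 7, 10, 13] are all distinct, so no two queens attack.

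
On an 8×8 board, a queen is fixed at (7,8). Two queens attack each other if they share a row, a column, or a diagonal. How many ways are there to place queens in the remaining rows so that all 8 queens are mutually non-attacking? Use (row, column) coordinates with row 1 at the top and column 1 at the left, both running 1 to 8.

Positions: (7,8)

Branch on row 1: col 1 → 0; col 3 → 3; col 4 → 1; col 5 → 2; col 6 → 1; col 7 → 1.
Sum: 0 + 3 + 1 + 2 + 1 + 1 = 8.

8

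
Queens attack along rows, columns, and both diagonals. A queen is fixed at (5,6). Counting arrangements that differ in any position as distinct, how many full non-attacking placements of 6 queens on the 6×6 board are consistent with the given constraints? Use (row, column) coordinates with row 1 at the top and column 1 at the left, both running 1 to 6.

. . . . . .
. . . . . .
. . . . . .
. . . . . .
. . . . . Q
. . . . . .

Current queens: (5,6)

Branch on row 1: col 1 → 0; col 3 → 0; col 4 → 1; col 5 → 0.
Sum: 0 + 0 + 1 + 0 = 1.

1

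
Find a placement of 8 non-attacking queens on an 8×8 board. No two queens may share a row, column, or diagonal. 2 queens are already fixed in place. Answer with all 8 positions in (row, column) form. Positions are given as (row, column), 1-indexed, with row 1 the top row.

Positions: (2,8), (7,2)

(1,5) (2,8) (3,4) (4,1) (5,3) (6,6) (7,2) (8,7)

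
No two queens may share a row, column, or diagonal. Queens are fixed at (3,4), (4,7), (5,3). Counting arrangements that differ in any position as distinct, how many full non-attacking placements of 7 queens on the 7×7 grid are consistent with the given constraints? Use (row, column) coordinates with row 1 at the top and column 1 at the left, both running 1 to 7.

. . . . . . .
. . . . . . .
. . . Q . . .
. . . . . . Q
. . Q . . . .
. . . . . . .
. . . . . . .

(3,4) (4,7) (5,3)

Branch on row 1: col 1 → 0; col 5 → 1.
Sum: 0 + 1 = 1.

1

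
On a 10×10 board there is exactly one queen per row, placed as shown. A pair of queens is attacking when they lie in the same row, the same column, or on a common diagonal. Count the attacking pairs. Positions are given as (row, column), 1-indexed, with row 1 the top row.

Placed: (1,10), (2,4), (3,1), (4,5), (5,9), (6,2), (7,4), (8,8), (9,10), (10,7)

5

Same column: (1,10)–(9,10) (column 10); (2,4)–(7,4) (column 4).
Same diagonal: (1,10)–(7,4) (|1−7| = |10−4| = 6); (4,5)–(9,10) (|4−9| = |5−10| = 5); (7,4)–(10,7) (|7−10| = |4−7| = 3).
Total attacking pairs: 5.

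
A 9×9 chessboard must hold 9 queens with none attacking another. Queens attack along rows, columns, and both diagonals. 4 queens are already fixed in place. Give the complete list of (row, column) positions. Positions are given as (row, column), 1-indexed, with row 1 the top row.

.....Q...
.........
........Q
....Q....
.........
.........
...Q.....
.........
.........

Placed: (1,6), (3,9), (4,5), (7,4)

Row 2: attacked by (1,6)→{5,6,7}; (3,9)→{8,9}; (4,5)→{3,5,7}; (7,4)→{4,9}. Safe: 1, 2. Place at column 2.
Row 5: attacked by (1,6)→{2,6}; (2,2)→{2,5}; (3,9)→{7,9}; (4,5)→{4,5,6}; (7,4)→{2,4,6}. Safe: 1, 3, 8. Place at column 3.
Row 6: attacked by (1,6)→{1,6}; (2,2)→{2,6}; (3,9)→{6,9}; (4,5)→{3,5,7}; (5,3)→{2,3,4}; (7,4)→{3,4,5}. Safe: 8. Place at column 8.
Row 8: attacked by (1,6)→{6}; (2,2)→{2,8}; (3,9)→{4,9}; (4,5)→{1,5,9}; (5,3)→{3,6}; (6,8)→{6,8}; (7,4)→{3,4,5}. Safe: 7. Place at column 7.
Row 9: attacked by (1,6)→{6}; (2,2)→{2,9}; (3,9)→{3,9}; (4,5)→{5}; (5,3)→{3,7}; (6,8)→{5,8}; (7,4)→{2,4,6}; (8,7)→{6,7,8}. Safe: 1. Place at column 1.
Columns [6, 2, 9, 5, 3, 8, 4, 7, 1], r−c [-5, 0, -6, -1, 2, -2, 3, 1, 8], r+c [7, 4, 12, 9, 8, 14, 11, 15, 10] are all distinct, so no two queens attack.

(1,6) (2,2) (3,9) (4,5) (5,3) (6,8) (7,4) (8,7) (9,1)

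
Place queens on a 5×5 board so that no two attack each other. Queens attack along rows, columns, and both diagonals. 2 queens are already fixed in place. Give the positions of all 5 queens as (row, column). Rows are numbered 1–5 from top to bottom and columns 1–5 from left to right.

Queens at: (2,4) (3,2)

Row 1: attacked by (2,4)→{3,4,5}; (3,2)→{2,4}. Safe: 1. Place at column 1.
Row 4: attacked by (1,1)→{1,4}; (2,4)→{2,4}; (3,2)→{1,2,3}. Safe: 5. Place at column 5.
Row 5: attacked by (1,1)→{1,5}; (2,4)→{1,4}; (3,2)→{2,4}; (4,5)→{4,5}. Safe: 3. Place at column 3.
Columns [1, 4, 2, 5, 3], r−c [0, -2, 1, -1, 2], r+c [2, 6, 5, 9, 8] are all distinct, so no two queens attack.

(1,1) (2,4) (3,2) (4,5) (5,3)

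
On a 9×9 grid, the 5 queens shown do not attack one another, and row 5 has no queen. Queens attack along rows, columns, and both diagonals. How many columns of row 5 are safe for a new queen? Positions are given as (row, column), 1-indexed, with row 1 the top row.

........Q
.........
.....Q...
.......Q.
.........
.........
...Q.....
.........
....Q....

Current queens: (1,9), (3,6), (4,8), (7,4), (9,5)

1

(1,9) attacks row 5 at column 9 and diagonals 5.
(3,6) attacks row 5 at column 6 and diagonals 4, 8.
(4,8) attacks row 5 at column 8 and diagonals 7, 9.
(7,4) attacks row 5 at column 4 and diagonals 2, 6.
(9,5) attacks row 5 at column 5 and diagonals 1, 9.
Attacked columns: {1, 2, 4, 5, 6, 7, 8, 9}. Safe: {3}.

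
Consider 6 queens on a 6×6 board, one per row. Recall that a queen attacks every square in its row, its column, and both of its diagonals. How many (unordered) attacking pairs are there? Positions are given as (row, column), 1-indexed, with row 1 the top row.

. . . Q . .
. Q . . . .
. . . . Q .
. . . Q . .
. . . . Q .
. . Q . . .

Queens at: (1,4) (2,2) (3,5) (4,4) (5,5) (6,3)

6

Same column: (1,4)–(4,4) (column 4); (3,5)–(5,5) (column 5).
Same diagonal: (2,2)–(4,4) (|2−4| = |2−4| = 2); (2,2)–(5,5) (|2−5| = |2−5| = 3); (3,5)–(4,4) (|3−4| = |5−4| = 1); (4,4)–(5,5) (|4−5| = |4−5| = 1).
Total attacking pairs: 6.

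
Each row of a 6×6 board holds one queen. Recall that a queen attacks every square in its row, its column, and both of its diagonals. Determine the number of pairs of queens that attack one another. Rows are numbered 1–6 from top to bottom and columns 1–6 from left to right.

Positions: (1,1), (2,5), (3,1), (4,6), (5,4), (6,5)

Same column: (1,1)–(3,1) (column 1); (2,5)–(6,5) (column 5).
Same diagonal: (5,4)–(6,5) (|5−6| = |4−5| = 1).
Total attacking pairs: 3.

3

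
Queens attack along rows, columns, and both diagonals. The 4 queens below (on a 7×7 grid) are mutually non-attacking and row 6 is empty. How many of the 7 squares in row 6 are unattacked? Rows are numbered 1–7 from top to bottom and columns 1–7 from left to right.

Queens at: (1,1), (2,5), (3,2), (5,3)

(1,1) attacks row 6 at column 1 and diagonals 6.
(2,5) attacks row 6 at column 5 and diagonals 1.
(3,2) attacks row 6 at column 2 and diagonals 5.
(5,3) attacks row 6 at column 3 and diagonals 2, 4.
Attacked columns: {1, 2, 3, 4, 5, 6}. Safe: {7}.

1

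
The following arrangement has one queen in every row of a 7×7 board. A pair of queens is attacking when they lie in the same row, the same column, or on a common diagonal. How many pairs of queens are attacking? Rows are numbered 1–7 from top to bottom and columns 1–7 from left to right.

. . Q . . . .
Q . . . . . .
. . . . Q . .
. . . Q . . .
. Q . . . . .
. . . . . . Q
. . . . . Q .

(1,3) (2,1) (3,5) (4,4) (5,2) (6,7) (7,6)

4

Same diagonal: (1,3)–(3,5) (|1−3| = |3−5| = 2); (2,1)–(7,6) (|2−7| = |1−6| = 5); (3,5)–(4,4) (|3−4| = |5−4| = 1); (6,7)–(7,6) (|6−7| = |7−6| = 1).
Total attacking pairs: 4.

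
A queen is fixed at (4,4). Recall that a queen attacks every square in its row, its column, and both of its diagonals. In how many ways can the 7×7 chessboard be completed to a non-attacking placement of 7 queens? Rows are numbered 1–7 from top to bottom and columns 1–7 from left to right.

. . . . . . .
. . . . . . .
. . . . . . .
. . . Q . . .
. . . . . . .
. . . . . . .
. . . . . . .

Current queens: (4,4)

Branch on row 1: col 2 → 2; col 3 → 2; col 5 → 2; col 6 → 2.
Sum: 2 + 2 + 2 + 2 = 8.

8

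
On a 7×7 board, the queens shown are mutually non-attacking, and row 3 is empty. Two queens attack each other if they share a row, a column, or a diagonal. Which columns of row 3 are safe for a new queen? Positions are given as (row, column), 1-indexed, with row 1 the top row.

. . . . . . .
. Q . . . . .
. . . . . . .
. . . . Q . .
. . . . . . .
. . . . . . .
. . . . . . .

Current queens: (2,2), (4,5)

(2,2) attacks row 3 at column 2 and diagonals 1, 3.
(4,5) attacks row 3 at column 5 and diagonals 4, 6.
Attacked columns: {1, 2, 3, 4, 5, 6}. Safe: {7}.

columns 7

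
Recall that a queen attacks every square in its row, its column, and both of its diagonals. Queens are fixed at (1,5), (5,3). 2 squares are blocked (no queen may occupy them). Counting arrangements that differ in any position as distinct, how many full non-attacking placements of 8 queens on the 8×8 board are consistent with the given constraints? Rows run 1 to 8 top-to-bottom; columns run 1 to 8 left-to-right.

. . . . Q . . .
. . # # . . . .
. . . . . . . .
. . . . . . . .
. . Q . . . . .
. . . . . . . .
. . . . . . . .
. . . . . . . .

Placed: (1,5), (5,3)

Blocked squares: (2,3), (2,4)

6

Branch on row 2: col 1 → 1; col 2 → 1; col 7 → 3; col 8 → 1.
Sum: 1 + 1 + 3 + 1 = 6.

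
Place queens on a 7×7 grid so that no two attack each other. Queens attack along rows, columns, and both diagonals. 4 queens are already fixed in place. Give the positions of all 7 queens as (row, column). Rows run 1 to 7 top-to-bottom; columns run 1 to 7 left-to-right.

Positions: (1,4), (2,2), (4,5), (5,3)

(1,4) (2,2) (3,7) (4,5) (5,3) (6,1) (7,6)

Row 3: attacked by (1,4)→{2,4,6}; (2,2)→{1,2,3}; (4,5)→{4,5,6}; (5,3)→{1,3,5}. Safe: 7. Place at column 7.
Row 6: attacked by (1,4)→{4}; (2,2)→{2,6}; (3,7)→{4,7}; (4,5)→{3,5,7}; (5,3)→{2,3,4}. Safe: 1. Place at column 1.
Row 7: attacked by (1,4)→{4}; (2,2)→{2,7}; (3,7)→{3,7}; (4,5)→{2,5}; (5,3)→{1,3,5}; (6,1)→{1,2}. Safe: 6. Place at column 6.
Columns [4, 2, 7, 5, 3, 1, 6], r−c [-3, 0, -4, -1, 2, 5, 1], r+c [5, 4, 10, 9, 8, 7, 13] are all distinct, so no two queens attack.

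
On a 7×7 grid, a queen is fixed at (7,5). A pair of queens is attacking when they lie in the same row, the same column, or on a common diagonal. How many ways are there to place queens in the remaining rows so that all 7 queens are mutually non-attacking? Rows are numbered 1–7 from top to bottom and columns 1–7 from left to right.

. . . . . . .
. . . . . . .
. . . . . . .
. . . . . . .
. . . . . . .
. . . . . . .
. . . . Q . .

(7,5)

6

Branch on row 1: col 1 → 1; col 2 → 1; col 3 → 2; col 4 → 1; col 6 → 0; col 7 → 1.
Sum: 1 + 1 + 2 + 1 + 0 + 1 = 6.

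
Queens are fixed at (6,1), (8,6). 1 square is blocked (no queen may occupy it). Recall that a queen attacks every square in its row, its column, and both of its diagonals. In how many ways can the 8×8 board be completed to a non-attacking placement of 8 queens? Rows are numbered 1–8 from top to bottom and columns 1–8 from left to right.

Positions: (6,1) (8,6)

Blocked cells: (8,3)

4

Branch on row 1: col 2 → 0; col 3 → 1; col 4 → 1; col 5 → 1; col 7 → 1; col 8 → 0.
Sum: 0 + 1 + 1 + 1 + 1 + 0 = 4.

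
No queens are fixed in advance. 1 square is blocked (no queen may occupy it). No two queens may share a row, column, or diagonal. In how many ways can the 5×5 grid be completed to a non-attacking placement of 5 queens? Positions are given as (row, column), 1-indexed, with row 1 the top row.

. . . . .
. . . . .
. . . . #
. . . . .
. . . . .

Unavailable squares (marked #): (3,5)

Branch on row 1: col 1 → 1; col 2 → 2; col 3 → 2; col 4 → 1; col 5 → 2.
Sum: 1 + 2 + 2 + 1 + 2 = 8.

8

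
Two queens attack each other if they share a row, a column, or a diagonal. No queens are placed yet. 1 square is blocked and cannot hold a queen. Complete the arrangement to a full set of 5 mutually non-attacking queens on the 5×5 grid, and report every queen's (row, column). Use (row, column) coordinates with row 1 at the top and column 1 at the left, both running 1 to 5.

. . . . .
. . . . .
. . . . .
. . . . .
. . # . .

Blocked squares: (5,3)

Row 1: Safe: 1, 2, 3, 4, 5. Place at column 4.
Row 2: attacked by (1,4)→{3,4,5}. Safe: 1, 2. Place at column 2.
Row 3: attacked by (1,4)→{2,4}; (2,2)→{1,2,3}. Safe: 5. Place at column 5.
Row 4: attacked by (1,4)→{1,4}; (2,2)→{2,4}; (3,5)→{4,5}. Safe: 3. Place at column 3.
Row 5: attacked by (1,4)→{4}; (2,2)→{2,5}; (3,5)→{3,5}; (4,3)→{2,3,4}. Blocked: 3. Safe: 1. Place at column 1.
Columns [4, 2, 5, 3, 1], r−c [-3, 0, -2, 1, 4], r+c [5, 4, 8, 7, 6] are all distinct, so no two queens attack.

(1,4) (2,2) (3,5) (4,3) (5,1)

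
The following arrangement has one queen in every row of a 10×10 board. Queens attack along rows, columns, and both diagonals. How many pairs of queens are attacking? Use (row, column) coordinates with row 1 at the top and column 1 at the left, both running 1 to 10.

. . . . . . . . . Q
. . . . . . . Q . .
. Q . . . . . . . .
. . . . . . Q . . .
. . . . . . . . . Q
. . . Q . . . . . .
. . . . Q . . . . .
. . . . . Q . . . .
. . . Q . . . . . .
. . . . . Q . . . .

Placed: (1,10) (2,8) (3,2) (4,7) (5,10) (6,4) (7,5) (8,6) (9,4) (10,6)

Same column: (1,10)–(5,10) (column 10); (6,4)–(9,4) (column 4); (8,6)–(10,6) (column 6).
Same diagonal: (1,10)–(4,7) (|1−4| = |10−7| = 3); (2,8)–(6,4) (|2−6| = |8−4| = 4); (6,4)–(7,5) (|6−7| = |4−5| = 1); (6,4)–(8,6) (|6−8| = |4−6| = 2); (7,5)–(8,6) (|7−8| = |5−6| = 1).
Total attacking pairs: 8.

8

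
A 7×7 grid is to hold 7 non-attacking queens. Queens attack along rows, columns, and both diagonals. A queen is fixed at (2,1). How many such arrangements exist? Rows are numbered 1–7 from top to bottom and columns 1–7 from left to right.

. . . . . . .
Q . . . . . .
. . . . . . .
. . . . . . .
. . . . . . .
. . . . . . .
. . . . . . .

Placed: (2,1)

Branch on row 1: col 3 → 2; col 4 → 2; col 5 → 2; col 6 → 1; col 7 → 0.
Sum: 2 + 2 + 2 + 1 + 0 = 7.

7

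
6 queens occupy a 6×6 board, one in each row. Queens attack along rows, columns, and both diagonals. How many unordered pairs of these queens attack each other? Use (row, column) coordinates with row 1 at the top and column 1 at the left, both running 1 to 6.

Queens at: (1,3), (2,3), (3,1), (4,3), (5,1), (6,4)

6

Same column: (1,3)–(2,3) (column 3); (1,3)–(4,3) (column 3); (2,3)–(4,3) (column 3); (3,1)–(5,1) (column 1).
Same diagonal: (1,3)–(3,1) (|1−3| = |3−1| = 2); (3,1)–(6,4) (|3−6| = |1−4| = 3).
Total attacking pairs: 6.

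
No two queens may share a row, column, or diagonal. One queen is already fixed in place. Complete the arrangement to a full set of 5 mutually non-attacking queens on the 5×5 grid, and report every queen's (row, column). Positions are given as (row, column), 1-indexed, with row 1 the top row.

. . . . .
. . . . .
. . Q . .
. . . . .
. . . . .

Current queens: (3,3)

(1,2) (2,5) (3,3) (4,1) (5,4)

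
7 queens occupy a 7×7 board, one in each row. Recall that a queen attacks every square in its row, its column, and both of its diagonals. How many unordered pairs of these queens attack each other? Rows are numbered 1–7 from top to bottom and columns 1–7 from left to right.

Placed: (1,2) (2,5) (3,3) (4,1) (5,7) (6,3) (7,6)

2

Same column: (3,3)–(6,3) (column 3).
Same diagonal: (4,1)–(6,3) (|4−6| = |1−3| = 2).
Total attacking pairs: 2.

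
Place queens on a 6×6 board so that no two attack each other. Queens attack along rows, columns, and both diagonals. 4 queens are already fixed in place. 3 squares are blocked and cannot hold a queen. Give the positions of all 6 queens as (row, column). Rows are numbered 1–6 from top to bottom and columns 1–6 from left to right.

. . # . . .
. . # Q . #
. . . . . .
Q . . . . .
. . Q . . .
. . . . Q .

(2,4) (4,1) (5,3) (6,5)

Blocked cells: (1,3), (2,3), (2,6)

Row 1: attacked by (2,4)→{3,4,5}; (4,1)→{1,4}; (5,3)→{3}; (6,5)→{5}. Blocked: 3. Safe: 2, 6. Place at column 2.
Row 3: attacked by (1,2)→{2,4}; (2,4)→{3,4,5}; (4,1)→{1,2}; (5,3)→{1,3,5}; (6,5)→{2,5}. Safe: 6. Place at column 6.
Columns [2, 4, 6, 1, 3, 5], r−c [-1, -2, -3, 3, 2, 1], r+c [3, 6, 9, 5, 8, 11] are all distinct, so no two queens attack.

(1,2) (2,4) (3,6) (4,1) (5,3) (6,5)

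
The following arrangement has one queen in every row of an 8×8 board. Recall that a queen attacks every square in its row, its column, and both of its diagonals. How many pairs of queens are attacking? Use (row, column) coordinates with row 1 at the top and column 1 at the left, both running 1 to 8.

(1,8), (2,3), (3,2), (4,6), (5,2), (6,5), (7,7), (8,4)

3

Same column: (3,2)–(5,2) (column 2).
Same diagonal: (2,3)–(3,2) (|2−3| = |3−2| = 1); (3,2)–(6,5) (|3−6| = |2−5| = 3).
Total attacking pairs: 3.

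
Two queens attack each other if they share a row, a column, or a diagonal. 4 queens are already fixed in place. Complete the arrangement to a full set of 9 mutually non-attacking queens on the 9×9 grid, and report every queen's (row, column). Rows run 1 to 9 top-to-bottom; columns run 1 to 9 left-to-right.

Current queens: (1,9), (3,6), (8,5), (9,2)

(1,9) (2,4) (3,6) (4,8) (5,3) (6,1) (7,7) (8,5) (9,2)

Row 2: attacked by (1,9)→{8,9}; (3,6)→{5,6,7}; (8,5)→{5}; (9,2)→{2,9}. Safe: 1, 3, 4. Place at column 4.
Row 4: attacked by (1,9)→{6,9}; (2,4)→{2,4,6}; (3,6)→{5,6,7}; (8,5)→{1,5,9}; (9,2)→{2,7}. Safe: 3, 8. Place at column 8.
Row 5: attacked by (1,9)→{5,9}; (2,4)→{1,4,7}; (3,6)→{4,6,8}; (4,8)→{7,8,9}; (8,5)→{2,5,8}; (9,2)→{2,6}. Safe: 3. Place at column 3.
Row 6: attacked by (1,9)→{4,9}; (2,4)→{4,8}; (3,6)→{3,6,9}; (4,8)→{6,8}; (5,3)→{2,3,4}; (8,5)→{3,5,7}; (9,2)→{2,5}. Safe: 1. Place at column 1.
Row 7: attacked by (1,9)→{3,9}; (2,4)→{4,9}; (3,6)→{2,6}; (4,8)→{5,8}; (5,3)→{1,3,5}; (6,1)→{1,2}; (8,5)→{4,5,6}; (9,2)→{2,4}. Safe: 7. Place at column 7.
Columns [9, 4, 6, 8, 3, 1, 7, 5, 2], r−c [-8, -2, -3, -4, 2, 5, 0, 3, 7], r+c [10, 6, 9, 12, 8, 7, 14, 13, 11] are all distinct, so no two queens attack.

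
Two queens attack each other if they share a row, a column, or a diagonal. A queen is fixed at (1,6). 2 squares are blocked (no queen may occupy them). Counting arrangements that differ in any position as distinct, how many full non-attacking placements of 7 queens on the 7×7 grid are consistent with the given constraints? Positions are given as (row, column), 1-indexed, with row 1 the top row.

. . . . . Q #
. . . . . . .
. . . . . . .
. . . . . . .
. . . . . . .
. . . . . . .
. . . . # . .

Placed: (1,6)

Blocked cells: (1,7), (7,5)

7

Branch on row 2: col 1 → 1; col 2 → 1; col 3 → 3; col 4 → 2.
Sum: 1 + 1 + 3 + 2 = 7.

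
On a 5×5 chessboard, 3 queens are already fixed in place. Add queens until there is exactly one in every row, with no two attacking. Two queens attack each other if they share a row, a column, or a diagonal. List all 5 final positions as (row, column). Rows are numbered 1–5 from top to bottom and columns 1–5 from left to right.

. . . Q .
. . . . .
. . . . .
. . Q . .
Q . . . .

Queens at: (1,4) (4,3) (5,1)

Row 2: attacked by (1,4)→{3,4,5}; (4,3)→{1,3,5}; (5,1)→{1,4}. Safe: 2. Place at column 2.
Row 3: attacked by (1,4)→{2,4}; (2,2)→{1,2,3}; (4,3)→{2,3,4}; (5,1)→{1,3}. Safe: 5. Place at column 5.
Columns [4, 2, 5, 3, 1], r−c [-3, 0, -2, 1, 4], r+c [5, 4, 8, 7, 6] are all distinct, so no two queens attack.

(1,4) (2,2) (3,5) (4,3) (5,1)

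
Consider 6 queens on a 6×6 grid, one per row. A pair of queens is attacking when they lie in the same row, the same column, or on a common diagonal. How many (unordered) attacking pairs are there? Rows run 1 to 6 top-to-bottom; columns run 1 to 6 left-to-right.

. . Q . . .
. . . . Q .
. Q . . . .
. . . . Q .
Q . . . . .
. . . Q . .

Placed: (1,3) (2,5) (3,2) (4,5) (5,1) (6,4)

1

Same column: (2,5)–(4,5) (column 5).
Total attacking pairs: 1.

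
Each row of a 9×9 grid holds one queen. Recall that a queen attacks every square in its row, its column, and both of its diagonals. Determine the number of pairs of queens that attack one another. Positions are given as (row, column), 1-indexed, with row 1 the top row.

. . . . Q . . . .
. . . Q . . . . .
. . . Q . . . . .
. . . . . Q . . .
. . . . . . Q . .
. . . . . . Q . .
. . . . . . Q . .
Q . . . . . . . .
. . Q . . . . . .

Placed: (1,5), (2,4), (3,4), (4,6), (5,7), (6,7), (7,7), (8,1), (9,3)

Same column: (2,4)–(3,4) (column 4); (5,7)–(6,7) (column 7); (5,7)–(7,7) (column 7); (6,7)–(7,7) (column 7).
Same diagonal: (1,5)–(2,4) (|1−2| = |5−4| = 1); (2,4)–(4,6) (|2−4| = |4−6| = 2); (2,4)–(5,7) (|2−5| = |4−7| = 3); (3,4)–(6,7) (|3−6| = |4−7| = 3); (4,6)–(5,7) (|4−5| = |6−7| = 1); (5,7)–(9,3) (|5−9| = |7−3| = 4).
Total attacking pairs: 10.

10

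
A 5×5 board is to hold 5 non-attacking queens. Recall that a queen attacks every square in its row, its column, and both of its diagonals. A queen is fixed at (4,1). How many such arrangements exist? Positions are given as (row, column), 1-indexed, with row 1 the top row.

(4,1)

2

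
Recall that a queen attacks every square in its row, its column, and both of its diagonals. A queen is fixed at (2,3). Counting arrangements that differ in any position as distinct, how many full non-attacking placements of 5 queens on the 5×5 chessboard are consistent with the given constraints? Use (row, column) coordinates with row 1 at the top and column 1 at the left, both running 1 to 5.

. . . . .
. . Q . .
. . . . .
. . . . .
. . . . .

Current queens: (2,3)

2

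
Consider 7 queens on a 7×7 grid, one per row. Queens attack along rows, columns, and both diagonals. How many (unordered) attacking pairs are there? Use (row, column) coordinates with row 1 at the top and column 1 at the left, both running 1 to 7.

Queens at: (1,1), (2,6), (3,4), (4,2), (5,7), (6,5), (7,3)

0

All columns are distinct and no two queens satisfy |Δrow| = |Δcol|, so no pair attacks.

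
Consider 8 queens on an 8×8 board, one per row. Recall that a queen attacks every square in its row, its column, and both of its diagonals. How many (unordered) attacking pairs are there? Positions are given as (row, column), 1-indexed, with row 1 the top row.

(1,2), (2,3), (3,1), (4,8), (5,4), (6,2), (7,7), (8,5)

2

Same column: (1,2)–(6,2) (column 2).
Same diagonal: (1,2)–(2,3) (|1−2| = |2−3| = 1).
Total attacking pairs: 2.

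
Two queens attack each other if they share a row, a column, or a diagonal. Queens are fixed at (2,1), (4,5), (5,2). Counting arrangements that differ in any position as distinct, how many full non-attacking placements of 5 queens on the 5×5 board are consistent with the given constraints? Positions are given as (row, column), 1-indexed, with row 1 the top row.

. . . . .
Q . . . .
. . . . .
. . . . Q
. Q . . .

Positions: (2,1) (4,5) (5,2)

1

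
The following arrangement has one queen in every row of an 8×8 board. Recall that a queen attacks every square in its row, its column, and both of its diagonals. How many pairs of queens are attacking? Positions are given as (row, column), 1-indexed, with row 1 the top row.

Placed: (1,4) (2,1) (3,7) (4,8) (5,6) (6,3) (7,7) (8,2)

Same column: (3,7)–(7,7) (column 7).
Same diagonal: (3,7)–(4,8) (|3−4| = |7−8| = 1); (3,7)–(8,2) (|3−8| = |7−2| = 5).
Total attacking pairs: 3.

3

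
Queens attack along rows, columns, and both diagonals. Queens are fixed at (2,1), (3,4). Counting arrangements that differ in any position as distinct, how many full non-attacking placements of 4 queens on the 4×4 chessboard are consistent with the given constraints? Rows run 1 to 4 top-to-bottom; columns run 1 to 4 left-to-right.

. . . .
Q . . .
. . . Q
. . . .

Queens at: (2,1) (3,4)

Branch on row 1: col 3 → 1.
Sum: 1 = 1.

1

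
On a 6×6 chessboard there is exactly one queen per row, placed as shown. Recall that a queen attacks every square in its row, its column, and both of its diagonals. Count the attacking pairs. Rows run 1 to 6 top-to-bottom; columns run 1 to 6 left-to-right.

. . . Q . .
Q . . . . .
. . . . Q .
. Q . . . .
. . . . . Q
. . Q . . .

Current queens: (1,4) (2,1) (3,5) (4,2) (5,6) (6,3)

All columns are distinct and no two queens satisfy |Δrow| = |Δcol|, so no pair attacks.

0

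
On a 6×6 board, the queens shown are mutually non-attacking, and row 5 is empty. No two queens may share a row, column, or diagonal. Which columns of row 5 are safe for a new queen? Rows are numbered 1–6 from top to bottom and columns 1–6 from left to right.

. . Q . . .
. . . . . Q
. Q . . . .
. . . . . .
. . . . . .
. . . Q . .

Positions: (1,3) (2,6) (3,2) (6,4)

columns 1

(1,3) attacks row 5 at column 3.
(2,6) attacks row 5 at column 6 and diagonals 3.
(3,2) attacks row 5 at column 2 and diagonals 4.
(6,4) attacks row 5 at column 4 and diagonals 3, 5.
Attacked columns: {2, 3, 4, 5, 6}. Safe: {1}.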